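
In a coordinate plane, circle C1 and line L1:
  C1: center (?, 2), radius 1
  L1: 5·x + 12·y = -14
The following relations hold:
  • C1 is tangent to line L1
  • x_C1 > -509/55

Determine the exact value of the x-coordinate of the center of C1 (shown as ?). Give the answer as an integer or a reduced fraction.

1. [C1‖L1]  x_C1² + (76/5)x_C1 + 51 = 0  ⇒  x_C1 = -51/5 or -5
2. given x_C1 > -509/55: keep -5

-5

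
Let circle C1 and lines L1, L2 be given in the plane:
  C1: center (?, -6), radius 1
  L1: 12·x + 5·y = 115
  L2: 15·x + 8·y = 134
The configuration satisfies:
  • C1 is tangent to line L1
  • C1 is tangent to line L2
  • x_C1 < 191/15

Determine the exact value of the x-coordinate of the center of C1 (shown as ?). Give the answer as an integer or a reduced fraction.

11

1. [C1‖L1]  x_C1² − (145/6)x_C1 + 869/6 = 0  ⇒  x_C1 = 11 or 79/6
2. [C1‖L2]  x_C1² − (364/15)x_C1 + 2189/15 = 0  ⇒  x_C1 = 11 or 199/15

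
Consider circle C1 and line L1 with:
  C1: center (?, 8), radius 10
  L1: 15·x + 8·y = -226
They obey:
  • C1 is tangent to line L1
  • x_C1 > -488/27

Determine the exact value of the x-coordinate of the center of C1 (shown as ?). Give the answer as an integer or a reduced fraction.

-8

1. [C1‖L1]  x_C1² + (116/3)x_C1 + 736/3 = 0  ⇒  x_C1 = -92/3 or -8
2. given x_C1 > -488/27: keep -8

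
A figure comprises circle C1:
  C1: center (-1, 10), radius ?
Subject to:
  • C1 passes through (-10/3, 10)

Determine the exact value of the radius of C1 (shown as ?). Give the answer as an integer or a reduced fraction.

7/3

1. [C1∋P]  r_C1² − 49/9 = 0  ⇒  r_C1 = 7/3 (r>0 drops 1)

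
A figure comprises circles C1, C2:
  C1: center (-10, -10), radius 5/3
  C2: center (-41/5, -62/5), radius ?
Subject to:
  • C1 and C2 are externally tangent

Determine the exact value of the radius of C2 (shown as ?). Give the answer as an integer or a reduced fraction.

4/3

1. [ext C1·C2]  r_C2² + (10/3)r_C2 − 56/9 = 0  ⇒  r_C2 = 4/3 (r>0 drops 1)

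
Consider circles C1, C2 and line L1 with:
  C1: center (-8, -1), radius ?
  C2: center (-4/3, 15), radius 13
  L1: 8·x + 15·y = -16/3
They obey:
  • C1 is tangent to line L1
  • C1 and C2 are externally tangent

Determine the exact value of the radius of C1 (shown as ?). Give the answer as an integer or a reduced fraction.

13/3

1. [C1‖L1]  r_C1² − 169/9 = 0  ⇒  r_C1 = 13/3 (r>0 drops 1)
2. [ext C1·C2]  r_C1² + 26r_C1 − 1183/9 = 0  ⇒  r_C1 = 13/3 (r>0 drops 1)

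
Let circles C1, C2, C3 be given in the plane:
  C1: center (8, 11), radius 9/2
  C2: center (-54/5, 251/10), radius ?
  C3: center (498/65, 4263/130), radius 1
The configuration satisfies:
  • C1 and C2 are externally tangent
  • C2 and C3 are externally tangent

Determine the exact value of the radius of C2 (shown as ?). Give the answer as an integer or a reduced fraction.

19

1. [ext C1·C2]  r_C2² + 9r_C2 − 532 = 0  ⇒  r_C2 = 19 (r>0 drops 1)
2. [ext C2·C3]  r_C2² + 2r_C2 − 399 = 0  ⇒  r_C2 = 19 (r>0 drops 1)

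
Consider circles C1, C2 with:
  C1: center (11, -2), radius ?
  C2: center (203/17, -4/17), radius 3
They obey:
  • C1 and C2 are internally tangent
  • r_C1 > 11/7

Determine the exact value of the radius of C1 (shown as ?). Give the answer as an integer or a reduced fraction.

1. [int C1,C2]  r_C1² − 6r_C1 + 5 = 0  ⇒  r_C1 = 1 or 5
2. given r_C1 > 11/7: keep 5

5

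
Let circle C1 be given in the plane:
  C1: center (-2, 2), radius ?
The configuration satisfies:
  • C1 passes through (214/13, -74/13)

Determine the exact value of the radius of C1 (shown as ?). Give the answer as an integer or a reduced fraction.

1. [C1∋P]  r_C1² − 400 = 0  ⇒  r_C1 = 20 (r>0 drops 1)

20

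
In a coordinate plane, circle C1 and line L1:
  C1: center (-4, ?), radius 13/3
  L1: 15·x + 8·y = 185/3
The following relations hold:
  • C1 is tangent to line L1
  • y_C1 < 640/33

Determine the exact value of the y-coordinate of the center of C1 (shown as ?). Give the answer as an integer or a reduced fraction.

1. [C1‖L1]  y_C1² − (365/12)y_C1 + 293/2 = 0  ⇒  y_C1 = 6 or 293/12
2. given y_C1 < 640/33: keep 6

6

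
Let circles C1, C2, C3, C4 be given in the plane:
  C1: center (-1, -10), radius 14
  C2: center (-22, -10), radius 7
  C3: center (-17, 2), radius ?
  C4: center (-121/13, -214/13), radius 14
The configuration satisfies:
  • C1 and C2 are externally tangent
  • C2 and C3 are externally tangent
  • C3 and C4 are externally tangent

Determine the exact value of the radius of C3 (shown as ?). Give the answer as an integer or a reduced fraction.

6

1. [ext C2·C3]  r_C3² + 14r_C3 − 120 = 0  ⇒  r_C3 = 6 (r>0 drops 1)
2. [ext C3·C4]  r_C3² + 28r_C3 − 204 = 0  ⇒  r_C3 = 6 (r>0 drops 1)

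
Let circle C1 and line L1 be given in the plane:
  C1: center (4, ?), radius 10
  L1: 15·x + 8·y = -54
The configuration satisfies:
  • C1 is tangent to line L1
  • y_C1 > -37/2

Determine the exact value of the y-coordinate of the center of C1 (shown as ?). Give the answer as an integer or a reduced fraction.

7

1. [C1‖L1]  y_C1² + (57/2)y_C1 − 497/2 = 0  ⇒  y_C1 = -71/2 or 7
2. given y_C1 > -37/2: keep 7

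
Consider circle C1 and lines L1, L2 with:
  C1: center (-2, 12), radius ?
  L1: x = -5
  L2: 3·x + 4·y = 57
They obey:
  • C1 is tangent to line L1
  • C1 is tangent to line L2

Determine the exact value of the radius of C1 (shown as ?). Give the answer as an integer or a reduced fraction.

1. [C1‖L1]  r_C1² − 9 = 0  ⇒  r_C1 = 3 (r>0 drops 1)
2. [C1‖L2]  r_C1² − 9 = 0  ⇒  r_C1 = 3 (r>0 drops 1)

3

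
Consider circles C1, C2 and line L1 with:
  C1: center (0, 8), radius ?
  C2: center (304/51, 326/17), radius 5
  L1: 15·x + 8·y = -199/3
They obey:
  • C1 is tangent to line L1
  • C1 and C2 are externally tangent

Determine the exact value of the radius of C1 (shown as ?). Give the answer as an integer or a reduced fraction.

23/3

1. [C1‖L1]  r_C1² − 529/9 = 0  ⇒  r_C1 = 23/3 (r>0 drops 1)
2. [ext C1·C2]  r_C1² + 10r_C1 − 1219/9 = 0  ⇒  r_C1 = 23/3 (r>0 drops 1)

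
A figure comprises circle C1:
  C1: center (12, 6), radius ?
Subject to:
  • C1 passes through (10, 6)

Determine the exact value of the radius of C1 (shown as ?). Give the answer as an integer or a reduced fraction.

2

1. [C1∋P]  r_C1² − 4 = 0  ⇒  r_C1 = 2 (r>0 drops 1)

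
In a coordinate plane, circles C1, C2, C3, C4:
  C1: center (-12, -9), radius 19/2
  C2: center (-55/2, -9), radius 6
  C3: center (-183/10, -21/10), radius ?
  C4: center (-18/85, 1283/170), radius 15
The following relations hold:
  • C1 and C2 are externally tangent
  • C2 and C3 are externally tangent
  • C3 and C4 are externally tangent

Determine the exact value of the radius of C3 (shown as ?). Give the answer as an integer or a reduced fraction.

11/2

1. [ext C2·C3]  r_C3² + 12r_C3 − 385/4 = 0  ⇒  r_C3 = 11/2 (r>0 drops 1)
2. [ext C3·C4]  r_C3² + 30r_C3 − 781/4 = 0  ⇒  r_C3 = 11/2 (r>0 drops 1)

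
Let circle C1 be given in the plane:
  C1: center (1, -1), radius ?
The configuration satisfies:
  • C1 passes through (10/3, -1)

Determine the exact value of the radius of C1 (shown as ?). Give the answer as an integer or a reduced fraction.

7/3

1. [C1∋P]  r_C1² − 49/9 = 0  ⇒  r_C1 = 7/3 (r>0 drops 1)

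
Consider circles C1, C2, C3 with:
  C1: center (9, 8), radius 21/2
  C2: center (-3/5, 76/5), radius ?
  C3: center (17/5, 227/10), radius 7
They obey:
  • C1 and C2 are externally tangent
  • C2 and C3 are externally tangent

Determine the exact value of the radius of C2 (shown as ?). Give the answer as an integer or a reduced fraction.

1. [ext C1·C2]  r_C2² + 21r_C2 − 135/4 = 0  ⇒  r_C2 = 3/2 (r>0 drops 1)
2. [ext C2·C3]  r_C2² + 14r_C2 − 93/4 = 0  ⇒  r_C2 = 3/2 (r>0 drops 1)

3/2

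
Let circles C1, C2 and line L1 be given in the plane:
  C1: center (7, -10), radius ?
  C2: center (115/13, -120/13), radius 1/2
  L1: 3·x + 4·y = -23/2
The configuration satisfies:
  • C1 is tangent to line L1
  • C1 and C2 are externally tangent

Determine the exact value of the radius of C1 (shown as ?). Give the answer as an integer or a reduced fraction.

1. [C1‖L1]  r_C1² − 9/4 = 0  ⇒  r_C1 = 3/2 (r>0 drops 1)
2. [ext C1·C2]  r_C1² + 1r_C1 − 15/4 = 0  ⇒  r_C1 = 3/2 (r>0 drops 1)

3/2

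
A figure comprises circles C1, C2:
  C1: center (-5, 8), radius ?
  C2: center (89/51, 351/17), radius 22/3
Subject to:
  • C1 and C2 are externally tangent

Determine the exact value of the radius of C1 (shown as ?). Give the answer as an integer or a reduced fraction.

7

1. [ext C1·C2]  r_C1² + (44/3)r_C1 − 455/3 = 0  ⇒  r_C1 = 7 (r>0 drops 1)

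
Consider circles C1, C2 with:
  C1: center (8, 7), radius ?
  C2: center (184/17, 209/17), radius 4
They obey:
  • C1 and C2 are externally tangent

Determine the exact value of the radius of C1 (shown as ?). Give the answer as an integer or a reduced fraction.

2

1. [ext C1·C2]  r_C1² + 8r_C1 − 20 = 0  ⇒  r_C1 = 2 (r>0 drops 1)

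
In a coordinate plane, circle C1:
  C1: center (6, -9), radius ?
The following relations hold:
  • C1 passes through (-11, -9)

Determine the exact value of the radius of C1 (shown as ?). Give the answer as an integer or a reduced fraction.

17

1. [C1∋P]  r_C1² − 289 = 0  ⇒  r_C1 = 17 (r>0 drops 1)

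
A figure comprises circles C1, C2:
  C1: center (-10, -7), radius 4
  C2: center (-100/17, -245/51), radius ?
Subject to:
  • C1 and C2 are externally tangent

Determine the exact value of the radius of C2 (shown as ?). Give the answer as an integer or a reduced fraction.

1. [ext C1·C2]  r_C2² + 8r_C2 − 52/9 = 0  ⇒  r_C2 = 2/3 (r>0 drops 1)

2/3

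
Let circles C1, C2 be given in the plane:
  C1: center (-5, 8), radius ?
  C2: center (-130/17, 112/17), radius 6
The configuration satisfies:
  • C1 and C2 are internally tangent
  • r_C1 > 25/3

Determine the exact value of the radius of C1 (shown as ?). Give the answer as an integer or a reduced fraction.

9

1. [int C1,C2]  r_C1² − 12r_C1 + 27 = 0  ⇒  r_C1 = 3 or 9
2. given r_C1 > 25/3: keep 9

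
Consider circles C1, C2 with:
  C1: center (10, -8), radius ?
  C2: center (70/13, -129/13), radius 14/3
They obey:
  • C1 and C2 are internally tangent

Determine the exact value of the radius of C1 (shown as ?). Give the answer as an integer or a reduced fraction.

29/3

1. [int C1,C2]  r_C1² − (28/3)r_C1 − 29/9 = 0  ⇒  r_C1 = 29/3 (r>0 drops 1)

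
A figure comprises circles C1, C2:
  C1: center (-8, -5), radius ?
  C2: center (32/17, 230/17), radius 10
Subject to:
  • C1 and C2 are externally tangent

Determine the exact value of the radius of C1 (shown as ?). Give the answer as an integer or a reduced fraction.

11

1. [ext C1·C2]  r_C1² + 20r_C1 − 341 = 0  ⇒  r_C1 = 11 (r>0 drops 1)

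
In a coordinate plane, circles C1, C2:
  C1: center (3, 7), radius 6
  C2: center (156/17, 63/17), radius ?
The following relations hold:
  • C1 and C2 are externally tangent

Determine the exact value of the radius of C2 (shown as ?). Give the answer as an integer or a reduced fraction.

1. [ext C1·C2]  r_C2² + 12r_C2 − 13 = 0  ⇒  r_C2 = 1 (r>0 drops 1)

1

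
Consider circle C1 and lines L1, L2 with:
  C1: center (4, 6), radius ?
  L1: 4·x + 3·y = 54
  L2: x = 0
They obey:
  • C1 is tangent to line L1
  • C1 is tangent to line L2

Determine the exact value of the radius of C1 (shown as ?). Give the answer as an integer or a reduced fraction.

1. [C1‖L1]  r_C1² − 16 = 0  ⇒  r_C1 = 4 (r>0 drops 1)
2. [C1‖L2]  r_C1² − 16 = 0  ⇒  r_C1 = 4 (r>0 drops 1)

4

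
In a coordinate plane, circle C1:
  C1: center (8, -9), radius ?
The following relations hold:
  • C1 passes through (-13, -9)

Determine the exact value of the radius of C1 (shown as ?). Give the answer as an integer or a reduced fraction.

1. [C1∋P]  r_C1² − 441 = 0  ⇒  r_C1 = 21 (r>0 drops 1)

21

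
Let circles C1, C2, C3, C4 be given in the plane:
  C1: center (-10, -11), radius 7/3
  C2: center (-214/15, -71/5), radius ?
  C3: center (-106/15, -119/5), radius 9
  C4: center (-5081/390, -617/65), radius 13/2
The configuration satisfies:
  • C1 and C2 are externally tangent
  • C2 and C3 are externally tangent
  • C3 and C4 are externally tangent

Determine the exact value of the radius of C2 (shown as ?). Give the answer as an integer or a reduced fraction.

3

1. [ext C1·C2]  r_C2² + (14/3)r_C2 − 23 = 0  ⇒  r_C2 = 3 (r>0 drops 1)
2. [ext C2·C3]  r_C2² + 18r_C2 − 63 = 0  ⇒  r_C2 = 3 (r>0 drops 1)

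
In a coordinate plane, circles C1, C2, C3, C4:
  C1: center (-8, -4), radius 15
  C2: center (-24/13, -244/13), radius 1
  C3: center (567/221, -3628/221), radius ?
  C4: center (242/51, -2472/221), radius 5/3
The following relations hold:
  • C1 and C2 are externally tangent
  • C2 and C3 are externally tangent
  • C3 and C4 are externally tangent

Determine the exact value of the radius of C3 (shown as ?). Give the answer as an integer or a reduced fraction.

4

1. [ext C2·C3]  r_C3² + 2r_C3 − 24 = 0  ⇒  r_C3 = 4 (r>0 drops 1)
2. [ext C3·C4]  r_C3² + (10/3)r_C3 − 88/3 = 0  ⇒  r_C3 = 4 (r>0 drops 1)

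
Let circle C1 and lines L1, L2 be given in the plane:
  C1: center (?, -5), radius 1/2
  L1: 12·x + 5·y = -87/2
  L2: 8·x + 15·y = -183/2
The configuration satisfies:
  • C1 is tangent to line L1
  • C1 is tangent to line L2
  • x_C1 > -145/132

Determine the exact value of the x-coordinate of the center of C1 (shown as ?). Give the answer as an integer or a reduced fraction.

-1

1. [C1‖L1]  x_C1² + (37/12)x_C1 + 25/12 = 0  ⇒  x_C1 = -25/12 or -1
2. [C1‖L2]  x_C1² + (33/8)x_C1 + 25/8 = 0  ⇒  x_C1 = -25/8 or -1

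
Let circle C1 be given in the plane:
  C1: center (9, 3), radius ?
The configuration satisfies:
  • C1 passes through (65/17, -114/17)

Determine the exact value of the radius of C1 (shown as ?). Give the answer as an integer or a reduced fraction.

1. [C1∋P]  r_C1² − 121 = 0  ⇒  r_C1 = 11 (r>0 drops 1)

11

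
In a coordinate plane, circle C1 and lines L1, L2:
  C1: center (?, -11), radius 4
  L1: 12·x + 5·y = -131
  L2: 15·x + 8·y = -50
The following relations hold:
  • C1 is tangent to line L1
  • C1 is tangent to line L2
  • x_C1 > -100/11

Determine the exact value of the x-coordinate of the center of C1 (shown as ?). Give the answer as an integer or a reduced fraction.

-2

1. [C1‖L1]  x_C1² + (38/3)x_C1 + 64/3 = 0  ⇒  x_C1 = -32/3 or -2
2. [C1‖L2]  x_C1² − (76/15)x_C1 − 212/15 = 0  ⇒  x_C1 = -2 or 106/15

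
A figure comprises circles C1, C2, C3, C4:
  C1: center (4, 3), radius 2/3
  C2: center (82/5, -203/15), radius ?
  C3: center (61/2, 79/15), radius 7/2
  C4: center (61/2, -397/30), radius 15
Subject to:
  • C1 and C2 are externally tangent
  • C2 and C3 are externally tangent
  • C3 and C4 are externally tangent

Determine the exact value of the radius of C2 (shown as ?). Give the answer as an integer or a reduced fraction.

1. [ext C1·C2]  r_C2² + (4/3)r_C2 − 1280/3 = 0  ⇒  r_C2 = 20 (r>0 drops 1)
2. [ext C2·C3]  r_C2² + 7r_C2 − 540 = 0  ⇒  r_C2 = 20 (r>0 drops 1)

20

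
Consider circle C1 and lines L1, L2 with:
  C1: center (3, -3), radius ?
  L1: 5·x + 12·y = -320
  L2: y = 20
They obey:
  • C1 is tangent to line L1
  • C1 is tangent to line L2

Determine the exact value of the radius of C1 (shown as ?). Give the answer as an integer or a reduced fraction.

1. [C1‖L1]  r_C1² − 529 = 0  ⇒  r_C1 = 23 (r>0 drops 1)
2. [C1‖L2]  r_C1² − 529 = 0  ⇒  r_C1 = 23 (r>0 drops 1)

23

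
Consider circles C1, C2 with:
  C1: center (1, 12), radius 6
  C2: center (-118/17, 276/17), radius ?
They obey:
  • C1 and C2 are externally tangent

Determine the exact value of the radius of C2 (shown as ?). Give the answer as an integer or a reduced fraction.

1. [ext C1·C2]  r_C2² + 12r_C2 − 45 = 0  ⇒  r_C2 = 3 (r>0 drops 1)

3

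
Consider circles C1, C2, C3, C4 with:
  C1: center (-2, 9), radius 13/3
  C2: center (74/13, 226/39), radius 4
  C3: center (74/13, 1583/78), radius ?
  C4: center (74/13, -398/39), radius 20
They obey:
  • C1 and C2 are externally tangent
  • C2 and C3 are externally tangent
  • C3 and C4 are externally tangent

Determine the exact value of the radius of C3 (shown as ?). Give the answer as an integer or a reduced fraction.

1. [ext C2·C3]  r_C3² + 8r_C3 − 777/4 = 0  ⇒  r_C3 = 21/2 (r>0 drops 1)
2. [ext C3·C4]  r_C3² + 40r_C3 − 2121/4 = 0  ⇒  r_C3 = 21/2 (r>0 drops 1)

21/2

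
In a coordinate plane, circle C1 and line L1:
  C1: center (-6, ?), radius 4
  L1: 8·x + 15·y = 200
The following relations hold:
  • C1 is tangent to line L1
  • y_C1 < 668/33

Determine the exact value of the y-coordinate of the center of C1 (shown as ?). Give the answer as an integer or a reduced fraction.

1. [C1‖L1]  y_C1² − (496/15)y_C1 + 1264/5 = 0  ⇒  y_C1 = 12 or 316/15
2. given y_C1 < 668/33: keep 12

12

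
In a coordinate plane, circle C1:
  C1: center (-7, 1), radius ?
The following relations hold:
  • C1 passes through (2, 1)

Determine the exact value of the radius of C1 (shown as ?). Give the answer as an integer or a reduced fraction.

9

1. [C1∋P]  r_C1² − 81 = 0  ⇒  r_C1 = 9 (r>0 drops 1)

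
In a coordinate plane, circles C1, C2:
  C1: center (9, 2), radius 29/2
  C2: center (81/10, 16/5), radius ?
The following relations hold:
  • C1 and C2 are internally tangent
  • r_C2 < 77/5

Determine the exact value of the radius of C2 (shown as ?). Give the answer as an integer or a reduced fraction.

1. [int C1,C2]  r_C2² − 29r_C2 + 208 = 0  ⇒  r_C2 = 13 or 16
2. given r_C2 < 77/5: keep 13

13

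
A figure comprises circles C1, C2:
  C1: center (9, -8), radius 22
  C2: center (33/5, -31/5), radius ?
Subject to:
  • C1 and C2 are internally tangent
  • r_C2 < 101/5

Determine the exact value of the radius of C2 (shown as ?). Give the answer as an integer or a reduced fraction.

19

1. [int C1,C2]  r_C2² − 44r_C2 + 475 = 0  ⇒  r_C2 = 19 or 25
2. given r_C2 < 101/5: keep 19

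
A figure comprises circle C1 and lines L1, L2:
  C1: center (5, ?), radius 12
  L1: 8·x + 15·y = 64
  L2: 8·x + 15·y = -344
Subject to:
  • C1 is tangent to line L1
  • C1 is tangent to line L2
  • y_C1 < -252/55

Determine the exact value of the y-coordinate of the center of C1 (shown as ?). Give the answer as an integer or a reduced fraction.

-12

1. [C1‖L1]  y_C1² − (16/5)y_C1 − 912/5 = 0  ⇒  y_C1 = -12 or 76/5
2. [C1‖L2]  y_C1² + (256/5)y_C1 + 2352/5 = 0  ⇒  y_C1 = -196/5 or -12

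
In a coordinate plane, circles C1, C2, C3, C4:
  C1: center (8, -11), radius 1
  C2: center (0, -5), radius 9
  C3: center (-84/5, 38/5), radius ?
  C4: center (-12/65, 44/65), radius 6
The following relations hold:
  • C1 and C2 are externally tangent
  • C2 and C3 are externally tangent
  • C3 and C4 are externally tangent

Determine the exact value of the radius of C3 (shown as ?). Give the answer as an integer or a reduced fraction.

1. [ext C2·C3]  r_C3² + 18r_C3 − 360 = 0  ⇒  r_C3 = 12 (r>0 drops 1)
2. [ext C3·C4]  r_C3² + 12r_C3 − 288 = 0  ⇒  r_C3 = 12 (r>0 drops 1)

12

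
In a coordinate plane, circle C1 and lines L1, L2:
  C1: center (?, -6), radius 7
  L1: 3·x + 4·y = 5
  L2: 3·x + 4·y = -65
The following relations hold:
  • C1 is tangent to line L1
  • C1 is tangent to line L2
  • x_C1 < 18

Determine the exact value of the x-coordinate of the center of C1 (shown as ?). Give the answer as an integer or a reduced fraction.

-2

1. [C1‖L1]  x_C1² − (58/3)x_C1 − 128/3 = 0  ⇒  x_C1 = -2 or 64/3
2. [C1‖L2]  x_C1² + (82/3)x_C1 + 152/3 = 0  ⇒  x_C1 = -76/3 or -2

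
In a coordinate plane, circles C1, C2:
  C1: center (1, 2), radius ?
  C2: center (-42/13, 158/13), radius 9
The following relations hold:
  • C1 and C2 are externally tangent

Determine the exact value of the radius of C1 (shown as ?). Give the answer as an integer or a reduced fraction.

2

1. [ext C1·C2]  r_C1² + 18r_C1 − 40 = 0  ⇒  r_C1 = 2 (r>0 drops 1)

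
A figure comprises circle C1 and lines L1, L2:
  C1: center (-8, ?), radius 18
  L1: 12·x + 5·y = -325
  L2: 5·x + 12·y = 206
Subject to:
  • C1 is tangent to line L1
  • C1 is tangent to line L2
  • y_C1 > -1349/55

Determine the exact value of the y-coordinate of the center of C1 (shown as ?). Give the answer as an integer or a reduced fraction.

1. [C1‖L1]  y_C1² + (458/5)y_C1 − 463/5 = 0  ⇒  y_C1 = -463/5 or 1
2. [C1‖L2]  y_C1² − 41y_C1 + 40 = 0  ⇒  y_C1 = 1 or 40

1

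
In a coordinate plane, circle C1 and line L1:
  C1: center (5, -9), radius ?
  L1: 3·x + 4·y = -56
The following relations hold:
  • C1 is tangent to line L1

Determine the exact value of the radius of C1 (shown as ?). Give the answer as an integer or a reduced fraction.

1. [C1‖L1]  r_C1² − 49 = 0  ⇒  r_C1 = 7 (r>0 drops 1)

7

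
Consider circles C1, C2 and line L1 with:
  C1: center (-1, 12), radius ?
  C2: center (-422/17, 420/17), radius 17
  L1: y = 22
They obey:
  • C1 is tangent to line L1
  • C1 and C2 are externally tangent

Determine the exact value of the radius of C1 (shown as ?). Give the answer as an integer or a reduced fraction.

10

1. [C1‖L1]  r_C1² − 100 = 0  ⇒  r_C1 = 10 (r>0 drops 1)
2. [ext C1·C2]  r_C1² + 34r_C1 − 440 = 0  ⇒  r_C1 = 10 (r>0 drops 1)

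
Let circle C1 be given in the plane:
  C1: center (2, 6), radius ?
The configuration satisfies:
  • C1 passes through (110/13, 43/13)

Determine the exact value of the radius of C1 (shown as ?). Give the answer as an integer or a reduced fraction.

7

1. [C1∋P]  r_C1² − 49 = 0  ⇒  r_C1 = 7 (r>0 drops 1)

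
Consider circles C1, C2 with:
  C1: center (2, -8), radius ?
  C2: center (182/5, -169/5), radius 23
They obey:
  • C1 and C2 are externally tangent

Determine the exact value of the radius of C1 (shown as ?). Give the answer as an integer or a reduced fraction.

1. [ext C1·C2]  r_C1² + 46r_C1 − 1320 = 0  ⇒  r_C1 = 20 (r>0 drops 1)

20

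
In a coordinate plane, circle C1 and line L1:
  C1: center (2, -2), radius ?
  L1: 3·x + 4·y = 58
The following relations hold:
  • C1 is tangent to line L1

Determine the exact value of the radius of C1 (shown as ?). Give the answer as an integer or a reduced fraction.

12

1. [C1‖L1]  r_C1² − 144 = 0  ⇒  r_C1 = 12 (r>0 drops 1)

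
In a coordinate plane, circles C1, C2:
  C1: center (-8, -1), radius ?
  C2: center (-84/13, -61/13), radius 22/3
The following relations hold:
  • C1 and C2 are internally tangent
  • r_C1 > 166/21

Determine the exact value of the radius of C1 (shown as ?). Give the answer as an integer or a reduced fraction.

34/3

1. [int C1,C2]  r_C1² − (44/3)r_C1 + 340/9 = 0  ⇒  r_C1 = 10/3 or 34/3
2. given r_C1 > 166/21: keep 34/3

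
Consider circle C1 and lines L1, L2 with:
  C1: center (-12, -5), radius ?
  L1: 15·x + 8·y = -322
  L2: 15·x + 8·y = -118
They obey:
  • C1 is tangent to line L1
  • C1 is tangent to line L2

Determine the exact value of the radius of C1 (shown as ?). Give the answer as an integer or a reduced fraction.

6

1. [C1‖L1]  r_C1² − 36 = 0  ⇒  r_C1 = 6 (r>0 drops 1)
2. [C1‖L2]  r_C1² − 36 = 0  ⇒  r_C1 = 6 (r>0 drops 1)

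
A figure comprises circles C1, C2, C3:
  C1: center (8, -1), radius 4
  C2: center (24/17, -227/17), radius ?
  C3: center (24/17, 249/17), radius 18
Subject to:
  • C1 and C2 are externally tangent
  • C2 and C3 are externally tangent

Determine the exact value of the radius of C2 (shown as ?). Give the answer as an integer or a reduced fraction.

1. [ext C1·C2]  r_C2² + 8r_C2 − 180 = 0  ⇒  r_C2 = 10 (r>0 drops 1)
2. [ext C2·C3]  r_C2² + 36r_C2 − 460 = 0  ⇒  r_C2 = 10 (r>0 drops 1)

10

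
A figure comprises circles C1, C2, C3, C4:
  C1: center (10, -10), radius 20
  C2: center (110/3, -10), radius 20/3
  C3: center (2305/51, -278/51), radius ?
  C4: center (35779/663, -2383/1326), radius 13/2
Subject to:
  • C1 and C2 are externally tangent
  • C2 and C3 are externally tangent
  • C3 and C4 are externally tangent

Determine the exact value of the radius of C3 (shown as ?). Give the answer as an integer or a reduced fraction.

1. [ext C2·C3]  r_C3² + (40/3)r_C3 − 49 = 0  ⇒  r_C3 = 3 (r>0 drops 1)
2. [ext C3·C4]  r_C3² + 13r_C3 − 48 = 0  ⇒  r_C3 = 3 (r>0 drops 1)

3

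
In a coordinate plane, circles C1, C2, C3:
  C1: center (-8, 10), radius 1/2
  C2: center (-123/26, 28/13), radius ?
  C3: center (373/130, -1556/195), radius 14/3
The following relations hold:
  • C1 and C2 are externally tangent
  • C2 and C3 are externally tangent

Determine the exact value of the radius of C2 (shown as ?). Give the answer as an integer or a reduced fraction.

8

1. [ext C1·C2]  r_C2² + 1r_C2 − 72 = 0  ⇒  r_C2 = 8 (r>0 drops 1)
2. [ext C2·C3]  r_C2² + (28/3)r_C2 − 416/3 = 0  ⇒  r_C2 = 8 (r>0 drops 1)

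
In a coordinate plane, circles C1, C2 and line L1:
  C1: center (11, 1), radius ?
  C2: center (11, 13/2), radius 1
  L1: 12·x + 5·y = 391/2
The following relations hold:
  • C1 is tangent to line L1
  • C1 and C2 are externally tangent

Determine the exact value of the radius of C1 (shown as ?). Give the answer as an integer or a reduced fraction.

1. [C1‖L1]  r_C1² − 81/4 = 0  ⇒  r_C1 = 9/2 (r>0 drops 1)
2. [ext C1·C2]  r_C1² + 2r_C1 − 117/4 = 0  ⇒  r_C1 = 9/2 (r>0 drops 1)

9/2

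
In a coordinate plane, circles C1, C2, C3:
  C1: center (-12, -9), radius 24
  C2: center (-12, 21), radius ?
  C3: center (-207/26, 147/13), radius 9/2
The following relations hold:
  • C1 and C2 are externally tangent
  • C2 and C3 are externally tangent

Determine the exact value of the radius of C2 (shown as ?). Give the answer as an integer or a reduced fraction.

6

1. [ext C1·C2]  r_C2² + 48r_C2 − 324 = 0  ⇒  r_C2 = 6 (r>0 drops 1)
2. [ext C2·C3]  r_C2² + 9r_C2 − 90 = 0  ⇒  r_C2 = 6 (r>0 drops 1)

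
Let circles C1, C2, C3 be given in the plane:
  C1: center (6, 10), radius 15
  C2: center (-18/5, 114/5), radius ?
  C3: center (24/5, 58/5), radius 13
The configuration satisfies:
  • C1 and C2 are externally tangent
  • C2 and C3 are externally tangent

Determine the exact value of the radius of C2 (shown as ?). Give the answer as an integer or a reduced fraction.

1

1. [ext C1·C2]  r_C2² + 30r_C2 − 31 = 0  ⇒  r_C2 = 1 (r>0 drops 1)
2. [ext C2·C3]  r_C2² + 26r_C2 − 27 = 0  ⇒  r_C2 = 1 (r>0 drops 1)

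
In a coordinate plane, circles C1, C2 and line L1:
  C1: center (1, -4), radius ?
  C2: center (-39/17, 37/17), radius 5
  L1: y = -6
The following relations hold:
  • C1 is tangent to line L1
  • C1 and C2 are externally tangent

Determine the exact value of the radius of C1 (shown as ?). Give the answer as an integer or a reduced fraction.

2

1. [C1‖L1]  r_C1² − 4 = 0  ⇒  r_C1 = 2 (r>0 drops 1)
2. [ext C1·C2]  r_C1² + 10r_C1 − 24 = 0  ⇒  r_C1 = 2 (r>0 drops 1)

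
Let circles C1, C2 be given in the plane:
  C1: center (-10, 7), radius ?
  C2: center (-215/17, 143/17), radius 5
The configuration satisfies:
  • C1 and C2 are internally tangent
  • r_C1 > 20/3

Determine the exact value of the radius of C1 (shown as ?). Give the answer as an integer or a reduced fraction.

8

1. [int C1,C2]  r_C1² − 10r_C1 + 16 = 0  ⇒  r_C1 = 2 or 8
2. given r_C1 > 20/3: keep 8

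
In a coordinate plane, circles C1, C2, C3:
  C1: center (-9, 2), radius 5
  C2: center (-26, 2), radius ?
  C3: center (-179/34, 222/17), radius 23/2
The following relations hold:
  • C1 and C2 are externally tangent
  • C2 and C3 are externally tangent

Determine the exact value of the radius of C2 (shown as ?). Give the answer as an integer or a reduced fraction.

1. [ext C1·C2]  r_C2² + 10r_C2 − 264 = 0  ⇒  r_C2 = 12 (r>0 drops 1)
2. [ext C2·C3]  r_C2² + 23r_C2 − 420 = 0  ⇒  r_C2 = 12 (r>0 drops 1)

12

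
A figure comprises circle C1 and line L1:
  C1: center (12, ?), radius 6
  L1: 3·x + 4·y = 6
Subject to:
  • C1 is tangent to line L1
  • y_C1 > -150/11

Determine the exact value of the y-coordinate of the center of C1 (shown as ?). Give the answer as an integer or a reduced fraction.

0

1. [C1‖L1]  y_C1² + 15y_C1 = 0  ⇒  y_C1 = -15 or 0
2. given y_C1 > -150/11: keep 0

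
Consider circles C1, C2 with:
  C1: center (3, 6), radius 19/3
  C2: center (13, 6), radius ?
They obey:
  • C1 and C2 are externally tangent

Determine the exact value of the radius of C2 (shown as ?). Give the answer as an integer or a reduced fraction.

1. [ext C1·C2]  r_C2² + (38/3)r_C2 − 539/9 = 0  ⇒  r_C2 = 11/3 (r>0 drops 1)

11/3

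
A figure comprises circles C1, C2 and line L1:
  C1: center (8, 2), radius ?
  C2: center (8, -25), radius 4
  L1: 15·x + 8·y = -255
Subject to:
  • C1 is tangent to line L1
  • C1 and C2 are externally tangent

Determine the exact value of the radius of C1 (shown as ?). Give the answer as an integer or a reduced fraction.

1. [C1‖L1]  r_C1² − 529 = 0  ⇒  r_C1 = 23 (r>0 drops 1)
2. [ext C1·C2]  r_C1² + 8r_C1 − 713 = 0  ⇒  r_C1 = 23 (r>0 drops 1)

23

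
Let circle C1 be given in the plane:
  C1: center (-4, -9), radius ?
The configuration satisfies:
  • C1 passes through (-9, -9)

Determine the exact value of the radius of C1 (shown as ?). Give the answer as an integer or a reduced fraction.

5

1. [C1∋P]  r_C1² − 25 = 0  ⇒  r_C1 = 5 (r>0 drops 1)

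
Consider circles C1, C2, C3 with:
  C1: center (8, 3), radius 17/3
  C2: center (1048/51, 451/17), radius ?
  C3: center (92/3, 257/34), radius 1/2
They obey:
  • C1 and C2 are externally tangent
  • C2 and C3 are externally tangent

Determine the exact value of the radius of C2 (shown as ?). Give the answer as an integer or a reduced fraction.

21

1. [ext C1·C2]  r_C2² + (34/3)r_C2 − 679 = 0  ⇒  r_C2 = 21 (r>0 drops 1)
2. [ext C2·C3]  r_C2² + 1r_C2 − 462 = 0  ⇒  r_C2 = 21 (r>0 drops 1)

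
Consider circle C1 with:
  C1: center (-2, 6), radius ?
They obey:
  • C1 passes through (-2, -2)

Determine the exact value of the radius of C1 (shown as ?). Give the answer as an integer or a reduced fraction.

8

1. [C1∋P]  r_C1² − 64 = 0  ⇒  r_C1 = 8 (r>0 drops 1)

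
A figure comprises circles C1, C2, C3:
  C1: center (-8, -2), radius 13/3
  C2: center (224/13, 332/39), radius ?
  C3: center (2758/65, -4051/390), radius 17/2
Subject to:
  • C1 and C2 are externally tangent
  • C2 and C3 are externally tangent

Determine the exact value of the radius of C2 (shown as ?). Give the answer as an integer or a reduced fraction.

1. [ext C1·C2]  r_C2² + (26/3)r_C2 − 2185/3 = 0  ⇒  r_C2 = 23 (r>0 drops 1)
2. [ext C2·C3]  r_C2² + 17r_C2 − 920 = 0  ⇒  r_C2 = 23 (r>0 drops 1)

23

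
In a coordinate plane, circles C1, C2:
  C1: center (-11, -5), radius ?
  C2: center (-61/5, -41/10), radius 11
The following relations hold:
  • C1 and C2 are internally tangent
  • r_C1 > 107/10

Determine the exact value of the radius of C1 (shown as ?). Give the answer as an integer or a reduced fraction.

1. [int C1,C2]  r_C1² − 22r_C1 + 475/4 = 0  ⇒  r_C1 = 19/2 or 25/2
2. given r_C1 > 107/10: keep 25/2

25/2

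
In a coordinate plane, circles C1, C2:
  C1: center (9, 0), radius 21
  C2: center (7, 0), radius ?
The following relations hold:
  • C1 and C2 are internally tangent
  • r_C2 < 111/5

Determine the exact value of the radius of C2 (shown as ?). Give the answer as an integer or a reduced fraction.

19

1. [int C1,C2]  r_C2² − 42r_C2 + 437 = 0  ⇒  r_C2 = 19 or 23
2. given r_C2 < 111/5: keep 19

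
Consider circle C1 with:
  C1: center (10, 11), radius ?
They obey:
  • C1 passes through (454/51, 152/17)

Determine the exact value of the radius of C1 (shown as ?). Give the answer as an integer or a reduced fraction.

7/3

1. [C1∋P]  r_C1² − 49/9 = 0  ⇒  r_C1 = 7/3 (r>0 drops 1)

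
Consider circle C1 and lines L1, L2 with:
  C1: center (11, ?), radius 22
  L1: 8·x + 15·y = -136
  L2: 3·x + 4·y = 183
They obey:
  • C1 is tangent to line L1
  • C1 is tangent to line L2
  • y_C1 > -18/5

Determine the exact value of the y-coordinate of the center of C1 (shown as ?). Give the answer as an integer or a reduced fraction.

1. [C1‖L1]  y_C1² + (448/15)y_C1 − 1196/3 = 0  ⇒  y_C1 = -598/15 or 10
2. [C1‖L2]  y_C1² − 75y_C1 + 650 = 0  ⇒  y_C1 = 10 or 65

10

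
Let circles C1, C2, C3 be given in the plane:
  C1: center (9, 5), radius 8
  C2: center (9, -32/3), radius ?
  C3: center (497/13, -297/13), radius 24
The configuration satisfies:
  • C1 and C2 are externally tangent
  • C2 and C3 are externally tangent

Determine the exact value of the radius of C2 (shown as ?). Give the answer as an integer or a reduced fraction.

1. [ext C1·C2]  r_C2² + 16r_C2 − 1633/9 = 0  ⇒  r_C2 = 23/3 (r>0 drops 1)
2. [ext C2·C3]  r_C2² + 48r_C2 − 3841/9 = 0  ⇒  r_C2 = 23/3 (r>0 drops 1)

23/3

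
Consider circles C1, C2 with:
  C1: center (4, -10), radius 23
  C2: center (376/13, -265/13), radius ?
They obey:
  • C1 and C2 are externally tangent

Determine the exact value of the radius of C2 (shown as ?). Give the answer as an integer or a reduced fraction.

1. [ext C1·C2]  r_C2² + 46r_C2 − 200 = 0  ⇒  r_C2 = 4 (r>0 drops 1)

4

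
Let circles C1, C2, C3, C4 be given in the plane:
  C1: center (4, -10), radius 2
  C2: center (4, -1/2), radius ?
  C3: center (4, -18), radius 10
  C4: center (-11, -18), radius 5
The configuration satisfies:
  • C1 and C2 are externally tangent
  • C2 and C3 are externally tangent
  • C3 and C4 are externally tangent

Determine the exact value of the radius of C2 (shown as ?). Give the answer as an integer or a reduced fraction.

15/2

1. [ext C1·C2]  r_C2² + 4r_C2 − 345/4 = 0  ⇒  r_C2 = 15/2 (r>0 drops 1)
2. [ext C2·C3]  r_C2² + 20r_C2 − 825/4 = 0  ⇒  r_C2 = 15/2 (r>0 drops 1)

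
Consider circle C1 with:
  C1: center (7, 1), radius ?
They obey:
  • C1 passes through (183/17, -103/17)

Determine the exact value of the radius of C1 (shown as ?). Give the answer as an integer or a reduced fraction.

8

1. [C1∋P]  r_C1² − 64 = 0  ⇒  r_C1 = 8 (r>0 drops 1)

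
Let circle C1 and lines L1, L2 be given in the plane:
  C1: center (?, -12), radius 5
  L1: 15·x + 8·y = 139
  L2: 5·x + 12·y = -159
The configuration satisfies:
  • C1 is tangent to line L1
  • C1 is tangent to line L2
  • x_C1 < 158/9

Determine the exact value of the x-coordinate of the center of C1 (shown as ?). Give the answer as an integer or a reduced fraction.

1. [C1‖L1]  x_C1² − (94/3)x_C1 + 640/3 = 0  ⇒  x_C1 = 10 or 64/3
2. [C1‖L2]  x_C1² + 6x_C1 − 160 = 0  ⇒  x_C1 = -16 or 10

10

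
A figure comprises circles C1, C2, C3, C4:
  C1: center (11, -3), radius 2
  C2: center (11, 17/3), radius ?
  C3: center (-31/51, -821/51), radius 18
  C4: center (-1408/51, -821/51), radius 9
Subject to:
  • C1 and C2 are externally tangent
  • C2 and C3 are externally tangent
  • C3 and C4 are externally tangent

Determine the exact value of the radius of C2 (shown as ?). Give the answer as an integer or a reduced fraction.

20/3

1. [ext C1·C2]  r_C2² + 4r_C2 − 640/9 = 0  ⇒  r_C2 = 20/3 (r>0 drops 1)
2. [ext C2·C3]  r_C2² + 36r_C2 − 2560/9 = 0  ⇒  r_C2 = 20/3 (r>0 drops 1)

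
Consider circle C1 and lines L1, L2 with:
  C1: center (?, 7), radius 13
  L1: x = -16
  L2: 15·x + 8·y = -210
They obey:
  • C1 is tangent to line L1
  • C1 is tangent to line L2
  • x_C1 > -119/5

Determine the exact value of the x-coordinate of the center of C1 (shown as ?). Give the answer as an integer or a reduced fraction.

1. [C1‖L1]  x_C1² + 32x_C1 + 87 = 0  ⇒  x_C1 = -29 or -3
2. [C1‖L2]  x_C1² + (532/15)x_C1 + 487/5 = 0  ⇒  x_C1 = -487/15 or -3

-3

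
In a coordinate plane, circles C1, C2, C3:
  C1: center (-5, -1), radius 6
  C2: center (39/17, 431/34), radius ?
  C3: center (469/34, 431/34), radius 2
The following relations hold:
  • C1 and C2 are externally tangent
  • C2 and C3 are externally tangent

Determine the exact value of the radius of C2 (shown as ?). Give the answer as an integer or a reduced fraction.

19/2

1. [ext C1·C2]  r_C2² + 12r_C2 − 817/4 = 0  ⇒  r_C2 = 19/2 (r>0 drops 1)
2. [ext C2·C3]  r_C2² + 4r_C2 − 513/4 = 0  ⇒  r_C2 = 19/2 (r>0 drops 1)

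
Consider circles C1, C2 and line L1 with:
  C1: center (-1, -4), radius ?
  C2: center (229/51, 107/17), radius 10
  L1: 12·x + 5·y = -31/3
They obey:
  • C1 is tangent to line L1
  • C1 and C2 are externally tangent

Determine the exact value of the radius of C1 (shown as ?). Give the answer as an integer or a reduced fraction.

1. [C1‖L1]  r_C1² − 25/9 = 0  ⇒  r_C1 = 5/3 (r>0 drops 1)
2. [ext C1·C2]  r_C1² + 20r_C1 − 325/9 = 0  ⇒  r_C1 = 5/3 (r>0 drops 1)

5/3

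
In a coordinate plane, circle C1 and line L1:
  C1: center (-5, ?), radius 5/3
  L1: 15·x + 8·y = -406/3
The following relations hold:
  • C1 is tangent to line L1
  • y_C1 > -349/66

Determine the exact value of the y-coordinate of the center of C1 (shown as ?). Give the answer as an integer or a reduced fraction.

-4

1. [C1‖L1]  y_C1² + (181/12)y_C1 + 133/3 = 0  ⇒  y_C1 = -133/12 or -4
2. given y_C1 > -349/66: keep -4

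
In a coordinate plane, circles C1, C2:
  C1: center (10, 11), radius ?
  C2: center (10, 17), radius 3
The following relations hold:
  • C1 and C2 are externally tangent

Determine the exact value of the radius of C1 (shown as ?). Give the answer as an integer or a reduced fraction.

3

1. [ext C1·C2]  r_C1² + 6r_C1 − 27 = 0  ⇒  r_C1 = 3 (r>0 drops 1)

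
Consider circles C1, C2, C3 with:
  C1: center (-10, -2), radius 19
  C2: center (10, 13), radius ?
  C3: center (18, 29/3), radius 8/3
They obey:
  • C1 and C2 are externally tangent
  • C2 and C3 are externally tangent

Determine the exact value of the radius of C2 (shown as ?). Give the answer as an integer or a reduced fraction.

6

1. [ext C1·C2]  r_C2² + 38r_C2 − 264 = 0  ⇒  r_C2 = 6 (r>0 drops 1)
2. [ext C2·C3]  r_C2² + (16/3)r_C2 − 68 = 0  ⇒  r_C2 = 6 (r>0 drops 1)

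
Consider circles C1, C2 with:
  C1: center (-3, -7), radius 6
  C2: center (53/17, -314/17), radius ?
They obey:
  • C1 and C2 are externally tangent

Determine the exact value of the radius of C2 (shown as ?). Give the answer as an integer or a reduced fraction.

1. [ext C1·C2]  r_C2² + 12r_C2 − 133 = 0  ⇒  r_C2 = 7 (r>0 drops 1)

7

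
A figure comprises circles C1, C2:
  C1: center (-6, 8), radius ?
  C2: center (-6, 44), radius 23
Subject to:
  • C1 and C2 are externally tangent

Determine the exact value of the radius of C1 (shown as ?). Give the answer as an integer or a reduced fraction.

13

1. [ext C1·C2]  r_C1² + 46r_C1 − 767 = 0  ⇒  r_C1 = 13 (r>0 drops 1)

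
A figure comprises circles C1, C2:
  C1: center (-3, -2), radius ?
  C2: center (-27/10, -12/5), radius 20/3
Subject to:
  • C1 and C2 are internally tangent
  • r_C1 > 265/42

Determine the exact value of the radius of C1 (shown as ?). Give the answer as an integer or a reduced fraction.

1. [int C1,C2]  r_C1² − (40/3)r_C1 + 1591/36 = 0  ⇒  r_C1 = 37/6 or 43/6
2. given r_C1 > 265/42: keep 43/6

43/6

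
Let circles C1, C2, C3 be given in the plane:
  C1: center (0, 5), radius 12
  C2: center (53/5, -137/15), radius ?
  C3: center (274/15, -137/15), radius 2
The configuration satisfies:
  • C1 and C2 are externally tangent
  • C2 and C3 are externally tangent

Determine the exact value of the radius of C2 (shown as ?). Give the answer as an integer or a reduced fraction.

1. [ext C1·C2]  r_C2² + 24r_C2 − 1513/9 = 0  ⇒  r_C2 = 17/3 (r>0 drops 1)
2. [ext C2·C3]  r_C2² + 4r_C2 − 493/9 = 0  ⇒  r_C2 = 17/3 (r>0 drops 1)

17/3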